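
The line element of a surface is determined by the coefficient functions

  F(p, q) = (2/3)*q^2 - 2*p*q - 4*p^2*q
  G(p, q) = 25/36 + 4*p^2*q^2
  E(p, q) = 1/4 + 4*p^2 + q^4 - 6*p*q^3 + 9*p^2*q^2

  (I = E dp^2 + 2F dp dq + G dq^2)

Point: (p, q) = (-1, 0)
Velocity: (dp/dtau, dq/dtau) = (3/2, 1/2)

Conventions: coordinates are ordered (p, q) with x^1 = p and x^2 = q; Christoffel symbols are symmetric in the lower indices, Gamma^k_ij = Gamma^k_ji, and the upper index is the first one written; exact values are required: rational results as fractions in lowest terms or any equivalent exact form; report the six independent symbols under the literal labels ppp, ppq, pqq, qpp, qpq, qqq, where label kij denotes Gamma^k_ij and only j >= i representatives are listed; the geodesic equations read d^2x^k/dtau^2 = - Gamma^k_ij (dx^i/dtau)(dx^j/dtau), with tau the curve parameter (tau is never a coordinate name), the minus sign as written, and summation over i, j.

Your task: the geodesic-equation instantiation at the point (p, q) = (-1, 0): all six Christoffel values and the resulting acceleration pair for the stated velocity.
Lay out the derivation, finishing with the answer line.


E = 17/4, F = 0, G = 25/36 at the point
E_p = -8, E_q = 0, F_p = 0, F_q = -2, G_p = 0, G_q = 0
EG - F^2 = 425/144;  g^inv = (144/425) * [[25/36, 0], [0, 17/4]]
first-kind symbols [ij,l] = (1/2)(d_i g_jl + d_j g_il - d_l g_ij): [pp,p] = E_p/2 = -4, [pp,q] = F_p - E_q/2 = 0, [pq,p] = E_q/2 = 0, [pq,q] = G_p/2 = 0, [qq,p] = F_q - G_p/2 = -2, [qq,q] = G_q/2 = 0
Gamma^p_ij = (G*[ij,p] - F*[ij,q])/(EG - F^2), Gamma^q_ij = (E*[ij,q] - F*[ij,p])/(EG - F^2)
Gamma_ppp = -16/17, Gamma_ppq = 0, Gamma_pqq = -8/17, Gamma_qpp = 0, Gamma_qpq = 0, Gamma_qqq = 0
d^2p/dtau^2 = -(Gamma_ppp*(3/2)^2 + 2*Gamma_ppq*(3/2)*(1/2) + Gamma_pqq*(1/2)^2) = 38/17
d^2q/dtau^2 = -(Gamma_qpp*(3/2)^2 + 2*Gamma_qpq*(3/2)*(1/2) + Gamma_qqq*(1/2)^2) = 0

Answer: Gamma_ppp = -16/17, Gamma_ppq = 0, Gamma_pqq = -8/17, Gamma_qpp = 0, Gamma_qpq = 0, Gamma_qqq = 0; accelerations (d^2p/dtau^2, d^2q/dtau^2) = (38/17, 0)


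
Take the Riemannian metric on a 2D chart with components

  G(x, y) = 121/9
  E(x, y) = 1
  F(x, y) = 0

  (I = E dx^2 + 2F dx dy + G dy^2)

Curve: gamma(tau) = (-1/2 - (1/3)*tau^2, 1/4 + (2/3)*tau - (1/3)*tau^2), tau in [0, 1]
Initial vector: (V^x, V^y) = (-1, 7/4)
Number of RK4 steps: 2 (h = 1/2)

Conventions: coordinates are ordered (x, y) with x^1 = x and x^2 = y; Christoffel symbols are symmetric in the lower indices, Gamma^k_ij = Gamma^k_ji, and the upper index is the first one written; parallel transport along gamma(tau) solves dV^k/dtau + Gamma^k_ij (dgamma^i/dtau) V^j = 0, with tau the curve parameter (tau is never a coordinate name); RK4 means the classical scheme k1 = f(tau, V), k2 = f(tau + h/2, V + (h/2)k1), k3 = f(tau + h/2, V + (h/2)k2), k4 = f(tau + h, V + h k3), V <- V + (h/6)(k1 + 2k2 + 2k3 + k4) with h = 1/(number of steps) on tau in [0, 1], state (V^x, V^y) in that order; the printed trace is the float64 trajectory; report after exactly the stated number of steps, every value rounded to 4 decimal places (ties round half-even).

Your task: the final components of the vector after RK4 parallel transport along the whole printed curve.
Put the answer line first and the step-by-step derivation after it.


Answer: V^x = -1.0000, V^y = 1.7500

gamma'(tau) = (-(2/3)*tau, 2/3 - (2/3)*tau); f(tau, V)^k = -Gamma^k_ij(gamma(tau)) gamma'^i(tau) V^j; h = 1/2; intermediate values shown to 6 dp
curve data and Christoffel symbols at the stage parameters:
  tau = 0.000000: gamma = (-0.500000, 0.250000), gamma' = (0.000000, 0.666667); Gamma_xxx = 0.000000, Gamma_xxy = 0.000000, Gamma_xyy = 0.000000, Gamma_yxx = 0.000000, Gamma_yxy = 0.000000, Gamma_yyy = 0.000000
  tau = 0.250000: gamma = (-0.520833, 0.395833), gamma' = (-0.166667, 0.500000); Gamma_xxx = 0.000000, Gamma_xxy = 0.000000, Gamma_xyy = 0.000000, Gamma_yxx = 0.000000, Gamma_yxy = 0.000000, Gamma_yyy = 0.000000
  tau = 0.500000: gamma = (-0.583333, 0.500000), gamma' = (-0.333333, 0.333333); Gamma_xxx = 0.000000, Gamma_xxy = 0.000000, Gamma_xyy = 0.000000, Gamma_yxx = 0.000000, Gamma_yxy = 0.000000, Gamma_yyy = 0.000000
  tau = 0.750000: gamma = (-0.687500, 0.562500), gamma' = (-0.500000, 0.166667); Gamma_xxx = 0.000000, Gamma_xxy = 0.000000, Gamma_xyy = 0.000000, Gamma_yxx = 0.000000, Gamma_yxy = 0.000000, Gamma_yyy = 0.000000
  tau = 1.000000: gamma = (-0.833333, 0.583333), gamma' = (-0.666667, 0.000000); Gamma_xxx = 0.000000, Gamma_xxy = 0.000000, Gamma_xyy = 0.000000, Gamma_yxx = 0.000000, Gamma_yxy = 0.000000, Gamma_yyy = 0.000000
step 0: V^x = -1.0000, V^y = 1.7500
step 1: k1 = (0.000000, 0.000000), k2 = (0.000000, 0.000000), k3 = (0.000000, 0.000000), k4 = (0.000000, 0.000000); V <- V + (h/6)(k1 + 2k2 + 2k3 + k4): V^x = -1.0000, V^y = 1.7500
step 2: k1 = (0.000000, 0.000000), k2 = (0.000000, 0.000000), k3 = (0.000000, 0.000000), k4 = (0.000000, 0.000000); V <- V + (h/6)(k1 + 2k2 + 2k3 + k4): V^x = -1.0000, V^y = 1.7500


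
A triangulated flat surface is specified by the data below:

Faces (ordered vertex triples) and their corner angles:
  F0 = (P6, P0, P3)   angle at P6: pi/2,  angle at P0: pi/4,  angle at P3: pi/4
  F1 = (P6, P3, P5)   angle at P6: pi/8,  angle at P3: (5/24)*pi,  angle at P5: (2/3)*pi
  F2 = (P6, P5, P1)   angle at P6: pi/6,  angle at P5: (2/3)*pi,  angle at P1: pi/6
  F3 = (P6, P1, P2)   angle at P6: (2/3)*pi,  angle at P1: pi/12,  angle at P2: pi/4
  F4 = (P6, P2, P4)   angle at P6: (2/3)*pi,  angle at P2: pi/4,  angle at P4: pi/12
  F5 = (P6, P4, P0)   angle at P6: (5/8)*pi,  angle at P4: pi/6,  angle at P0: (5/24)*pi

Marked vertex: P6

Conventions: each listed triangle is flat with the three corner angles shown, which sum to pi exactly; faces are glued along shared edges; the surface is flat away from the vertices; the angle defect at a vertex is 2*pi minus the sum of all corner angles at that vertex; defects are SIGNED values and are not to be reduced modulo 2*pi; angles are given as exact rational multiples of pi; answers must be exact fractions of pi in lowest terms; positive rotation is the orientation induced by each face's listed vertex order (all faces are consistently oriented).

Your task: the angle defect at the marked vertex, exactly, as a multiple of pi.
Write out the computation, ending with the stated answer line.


Sum of corner angles at P6: (11/4)*pi
defect = 2*pi - (11/4)*pi

Answer: defect(P6) = (-3/4)*pi


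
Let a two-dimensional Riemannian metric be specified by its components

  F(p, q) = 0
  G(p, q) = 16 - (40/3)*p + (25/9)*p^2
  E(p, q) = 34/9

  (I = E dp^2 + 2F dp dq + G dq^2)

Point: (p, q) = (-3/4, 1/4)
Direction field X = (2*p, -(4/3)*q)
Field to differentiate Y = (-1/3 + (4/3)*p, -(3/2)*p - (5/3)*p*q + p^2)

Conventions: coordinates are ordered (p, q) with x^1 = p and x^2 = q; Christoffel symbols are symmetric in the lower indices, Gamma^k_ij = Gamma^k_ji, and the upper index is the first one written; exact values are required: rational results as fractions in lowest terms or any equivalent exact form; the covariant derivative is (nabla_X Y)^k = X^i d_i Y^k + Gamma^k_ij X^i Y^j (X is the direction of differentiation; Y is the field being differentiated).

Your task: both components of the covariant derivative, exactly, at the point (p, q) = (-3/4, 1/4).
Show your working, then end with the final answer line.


E = 34/9, F = 0, G = 441/16 at the point
E_p = 0, E_q = 0, F_p = 0, F_q = 0, G_p = -35/2, G_q = 0
EG - F^2 = 833/8;  g^inv = (8/833) * [[441/16, 0], [0, 34/9]]
first-kind symbols [ij,l] = (1/2)(d_i g_jl + d_j g_il - d_l g_ij): [pp,p] = E_p/2 = 0, [pp,q] = F_p - E_q/2 = 0, [pq,p] = E_q/2 = 0, [pq,q] = G_p/2 = -35/4, [qq,p] = F_q - G_p/2 = 35/4, [qq,q] = G_q/2 = 0
Gamma^p_ij = (G*[ij,p] - F*[ij,q])/(EG - F^2), Gamma^q_ij = (E*[ij,q] - F*[ij,p])/(EG - F^2)
Gamma_ppp = 0, Gamma_ppq = 0, Gamma_pqq = 315/136, Gamma_qpp = 0, Gamma_qpq = -20/63, Gamma_qqq = 0
X = (-3/2, -1/3), Y = (-4/3, 2) at the point

Answer: (nabla_X Y)^p = -241/68, (nabla_X Y)^q = 25037/4536


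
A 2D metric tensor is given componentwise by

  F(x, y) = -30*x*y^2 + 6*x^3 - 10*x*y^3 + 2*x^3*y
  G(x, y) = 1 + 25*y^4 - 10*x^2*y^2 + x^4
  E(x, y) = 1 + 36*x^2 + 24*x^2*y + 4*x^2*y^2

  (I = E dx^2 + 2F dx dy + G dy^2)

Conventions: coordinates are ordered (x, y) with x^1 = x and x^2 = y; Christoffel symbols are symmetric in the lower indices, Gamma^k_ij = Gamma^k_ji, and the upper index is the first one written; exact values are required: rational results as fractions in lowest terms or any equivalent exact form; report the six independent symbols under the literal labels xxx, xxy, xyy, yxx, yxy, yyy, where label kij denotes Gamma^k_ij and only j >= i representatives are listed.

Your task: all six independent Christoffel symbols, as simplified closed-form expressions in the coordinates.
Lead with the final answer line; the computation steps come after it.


Answer: Gamma_xxx = (4*x*y^2 + 24*x*y + 36*x)/(x^4 - 6*x^2*y^2 + 24*x^2*y + 36*x^2 + 25*y^4 + 1), Gamma_xxy = (4*x^2*y + 12*x^2)/(x^4 - 6*x^2*y^2 + 24*x^2*y + 36*x^2 + 25*y^4 + 1), Gamma_xyy = (-20*x*y^2 - 60*x*y)/(x^4 - 6*x^2*y^2 + 24*x^2*y + 36*x^2 + 25*y^4 + 1), Gamma_yxx = (2*x^2*y + 6*x^2 - 10*y^3 - 30*y^2)/(x^4 - 6*x^2*y^2 + 24*x^2*y + 36*x^2 + 25*y^4 + 1), Gamma_yxy = (2*x^3 - 10*x*y^2)/(x^4 - 6*x^2*y^2 + 24*x^2*y + 36*x^2 + 25*y^4 + 1), Gamma_yyy = (-10*x^2*y + 50*y^3)/(x^4 - 6*x^2*y^2 + 24*x^2*y + 36*x^2 + 25*y^4 + 1)

E = 1 + 36*x^2 + 24*x^2*y + 4*x^2*y^2; F = -30*x*y^2 + 6*x^3 - 10*x*y^3 + 2*x^3*y; G = 1 + 25*y^4 - 10*x^2*y^2 + x^4
Gamma^k_ij = (1/2) g^{kl} (d_i g_jl + d_j g_il - d_l g_ij), with g^inv = (1/(EG-F^2)) [[G, -F], [-F, E]]
first partials: E_x = 72*x + 48*x*y + 8*x*y^2, E_y = 24*x^2 + 8*x^2*y, F_x = -30*y^2 + 18*x^2 - 10*y^3 + 6*x^2*y, F_y = -60*x*y - 30*x*y^2 + 2*x^3, G_x = -20*x*y^2 + 4*x^3, G_y = 100*y^3 - 20*x^2*y
D = EG - F^2 = 1 + 36*x^2 + 24*x^2*y + 25*y^4 - 6*x^2*y^2 + x^4
expanded: Gamma^x_xx = (G E_x - 2F F_x + F E_y)/(2D), Gamma^x_xy = (G E_y - F G_x)/(2D), Gamma^x_yy = (2G F_y - G G_x - F G_y)/(2D), Gamma^y_xx = (2E F_x - E E_y - F E_x)/(2D), Gamma^y_xy = (E G_x - F E_y)/(2D), Gamma^y_yy = (E G_y - 2F F_y + F G_x)/(2D); substitute and cancel common factors


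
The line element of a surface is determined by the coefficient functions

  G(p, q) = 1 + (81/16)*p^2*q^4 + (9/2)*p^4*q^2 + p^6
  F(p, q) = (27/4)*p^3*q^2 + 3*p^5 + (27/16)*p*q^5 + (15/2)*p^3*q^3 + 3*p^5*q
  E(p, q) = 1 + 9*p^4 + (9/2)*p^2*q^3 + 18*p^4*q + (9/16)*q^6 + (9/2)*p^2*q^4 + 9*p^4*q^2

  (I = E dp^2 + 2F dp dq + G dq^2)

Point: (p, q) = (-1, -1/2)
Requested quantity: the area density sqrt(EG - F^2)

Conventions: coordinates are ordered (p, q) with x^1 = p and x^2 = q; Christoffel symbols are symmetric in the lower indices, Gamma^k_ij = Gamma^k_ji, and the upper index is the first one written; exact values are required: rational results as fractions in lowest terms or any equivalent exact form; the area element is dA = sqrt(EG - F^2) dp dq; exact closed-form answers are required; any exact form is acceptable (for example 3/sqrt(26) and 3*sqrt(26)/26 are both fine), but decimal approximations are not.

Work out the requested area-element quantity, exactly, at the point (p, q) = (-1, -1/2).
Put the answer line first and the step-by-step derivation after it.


Answer: sqrt(EG - F^2) = sqrt(5549)/32

E = 3049/1024, F = -1125/512, G = 881/256; EG - F^2 = 5549/1024


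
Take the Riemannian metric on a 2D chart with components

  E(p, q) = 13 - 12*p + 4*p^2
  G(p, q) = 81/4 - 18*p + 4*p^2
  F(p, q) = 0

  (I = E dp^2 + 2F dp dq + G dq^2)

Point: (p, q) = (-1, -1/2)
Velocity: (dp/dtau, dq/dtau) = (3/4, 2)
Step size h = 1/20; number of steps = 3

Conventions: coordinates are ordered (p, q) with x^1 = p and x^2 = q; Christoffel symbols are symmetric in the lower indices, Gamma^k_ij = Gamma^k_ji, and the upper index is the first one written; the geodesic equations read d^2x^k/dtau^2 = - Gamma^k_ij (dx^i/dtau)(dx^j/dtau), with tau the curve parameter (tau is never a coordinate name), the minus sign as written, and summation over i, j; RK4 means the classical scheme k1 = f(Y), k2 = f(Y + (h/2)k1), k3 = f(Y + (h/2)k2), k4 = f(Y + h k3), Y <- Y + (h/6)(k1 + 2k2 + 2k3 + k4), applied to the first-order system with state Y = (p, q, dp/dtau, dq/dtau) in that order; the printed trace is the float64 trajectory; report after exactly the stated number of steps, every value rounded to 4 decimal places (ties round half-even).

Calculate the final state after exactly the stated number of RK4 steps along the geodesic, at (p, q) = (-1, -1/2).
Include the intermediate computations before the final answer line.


f(Y) = (dp/dtau, dq/dtau, -Gamma^p_ij Y'^i Y'^j, -Gamma^q_ij Y'^i Y'^j) with the Gammas evaluated at the stage position; h = 0.050000; intermediate values shown to 6 dp
step 0: p = -1.0000, q = -0.5000, dp/dtau = 0.7500, dq/dtau = 2.0000
step 1:
  k1: at (p, q) = (-1.000000, -0.500000), (dp/dtau, dq/dtau) = (0.750000, 2.000000); Gamma_ppp = -0.344828, Gamma_ppq = 0.000000, Gamma_pqq = 0.448276, Gamma_qpp = 0.000000, Gamma_qpq = -0.307692, Gamma_qqq = 0.000000; k1 = (0.750000, 2.000000, -1.599138, 0.923077)
  k2: at (p, q) = (-0.981250, -0.450000), (dp/dtau, dq/dtau) = (0.710022, 2.023077); Gamma_ppp = -0.346708, Gamma_ppq = 0.000000, Gamma_pqq = 0.451506, Gamma_qpp = 0.000000, Gamma_qpq = -0.309478, Gamma_qqq = 0.000000; k2 = (0.710022, 2.023077, -1.673157, 0.889085)
  k3: at (p, q) = (-0.982249, -0.449423), (dp/dtau, dq/dtau) = (0.708171, 2.022227); Gamma_ppp = -0.346607, Gamma_ppq = 0.000000, Gamma_pqq = 0.451333, Gamma_qpp = 0.000000, Gamma_qpq = -0.309382, Gamma_qqq = 0.000000; k3 = (0.708171, 2.022227, -1.671857, 0.886121)
  k4: at (p, q) = (-0.964591, -0.398889), (dp/dtau, dq/dtau) = (0.666407, 2.044306); Gamma_ppp = -0.348391, Gamma_ppq = 0.000000, Gamma_pqq = 0.454410, Gamma_qpp = 0.000000, Gamma_qpq = -0.311082, Gamma_qqq = 0.000000; k4 = (0.666407, 2.044306, -1.744344, 0.847598)
  Y <- Y + (h/6)(k1 + 2k2 + 2k3 + k4): p = -0.9646, q = -0.3989, dp/dtau = 0.6664, dq/dtau = 2.0443
step 2:
  k1: at (p, q) = (-0.964560, -0.398876), (dp/dtau, dq/dtau) = (0.666387, 2.044342); Gamma_ppp = -0.348394, Gamma_ppq = 0.000000, Gamma_pqq = 0.454415, Gamma_qpp = 0.000000, Gamma_qpq = -0.311085, Gamma_qqq = 0.000000; k1 = (0.666387, 2.044342, -1.744442, 0.847596)
  k2: at (p, q) = (-0.947900, -0.347767), (dp/dtau, dq/dtau) = (0.622776, 2.065532); Gamma_ppp = -0.350089, Gamma_ppq = 0.000000, Gamma_pqq = 0.457351, Gamma_qpp = 0.000000, Gamma_qpq = -0.312705, Gamma_qqq = 0.000000; k2 = (0.622776, 2.065532, -1.815473, 0.804506)
  k3: at (p, q) = (-0.948991, -0.347237), (dp/dtau, dq/dtau) = (0.621001, 2.064455); Gamma_ppp = -0.349978, Gamma_ppq = 0.000000, Gamma_pqq = 0.457158, Gamma_qpp = 0.000000, Gamma_qpq = -0.312599, Gamma_qqq = 0.000000; k3 = (0.621001, 2.064455, -1.813431, 0.801520)
  k4: at (p, q) = (-0.933510, -0.295653), (dp/dtau, dq/dtau) = (0.575716, 2.084418); Gamma_ppp = -0.351563, Gamma_ppq = 0.000000, Gamma_pqq = 0.459914, Gamma_qpp = 0.000000, Gamma_qpq = -0.314119, Gamma_qqq = 0.000000; k4 = (0.575716, 2.084418, -1.881708, 0.753905)
  Y <- Y + (h/6)(k1 + 2k2 + 2k3 + k4): p = -0.9335, q = -0.2956, dp/dtau = 0.5757, dq/dtau = 2.0845
step 3:
  k1: at (p, q) = (-0.933480, -0.295636), (dp/dtau, dq/dtau) = (0.575688, 2.084455); Gamma_ppp = -0.351566, Gamma_ppq = 0.000000, Gamma_pqq = 0.459919, Gamma_qpp = 0.000000, Gamma_qpq = -0.314122, Gamma_qqq = 0.000000; k1 = (0.575688, 2.084455, -1.881813, 0.753889)
  k2: at (p, q) = (-0.919087, -0.243525), (dp/dtau, dq/dtau) = (0.528642, 2.103303); Gamma_ppp = -0.353049, Gamma_ppq = 0.000000, Gamma_pqq = 0.462507, Gamma_qpp = 0.000000, Gamma_qpq = -0.315548, Gamma_qqq = 0.000000; k2 = (0.528642, 2.103303, -1.947410, 0.701713)
  k3: at (p, q) = (-0.920264, -0.243054), (dp/dtau, dq/dtau) = (0.527003, 2.101998); Gamma_ppp = -0.352928, Gamma_ppq = 0.000000, Gamma_pqq = 0.462294, Gamma_qpp = 0.000000, Gamma_qpq = -0.315431, Gamma_qqq = 0.000000; k3 = (0.527003, 2.101998, -1.944580, 0.698843)
  k4: at (p, q) = (-0.907129, -0.190536), (dp/dtau, dq/dtau) = (0.478459, 2.119397); Gamma_ppp = -0.354288, Gamma_ppq = 0.000000, Gamma_pqq = 0.464675, Gamma_qpp = 0.000000, Gamma_qpq = -0.316743, Gamma_qqq = 0.000000; k4 = (0.478459, 2.119397, -2.006144, 0.642384)
  Y <- Y + (h/6)(k1 + 2k2 + 2k3 + k4): p = -0.9071, q = -0.1905, dp/dtau = 0.4784, dq/dtau = 2.1194

Answer: p = -0.9071, q = -0.1905, dp/dtau = 0.4784, dq/dtau = 2.1194


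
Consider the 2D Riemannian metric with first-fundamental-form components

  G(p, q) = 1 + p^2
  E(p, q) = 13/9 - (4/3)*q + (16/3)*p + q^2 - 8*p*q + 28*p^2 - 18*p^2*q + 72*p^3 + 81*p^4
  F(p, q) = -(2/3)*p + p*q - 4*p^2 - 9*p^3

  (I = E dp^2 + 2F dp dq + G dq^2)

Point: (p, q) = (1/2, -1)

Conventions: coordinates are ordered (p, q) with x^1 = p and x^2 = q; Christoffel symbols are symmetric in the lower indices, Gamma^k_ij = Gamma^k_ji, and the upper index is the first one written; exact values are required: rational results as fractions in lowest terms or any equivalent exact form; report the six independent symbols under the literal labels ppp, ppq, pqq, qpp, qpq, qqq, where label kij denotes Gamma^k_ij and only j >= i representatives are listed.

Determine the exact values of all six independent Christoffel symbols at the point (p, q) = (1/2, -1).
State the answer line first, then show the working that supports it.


Answer: Gamma_ppp = 11076/5221, Gamma_ppq = -852/5221, Gamma_pqq = 0, Gamma_qpp = -936/5221, Gamma_qpq = 72/5221, Gamma_qqq = 0

E = 5185/144, F = -71/24, G = 5/4 at the point
E_p = 923/6, E_q = -71/6, F_p = -149/12, F_q = 1/2, G_p = 1, G_q = 0
EG - F^2 = 5221/144;  g^inv = (144/5221) * [[5/4, 71/24], [71/24, 5185/144]]
first-kind symbols [ij,l] = (1/2)(d_i g_jl + d_j g_il - d_l g_ij): [pp,p] = E_p/2 = 923/12, [pp,q] = F_p - E_q/2 = -13/2, [pq,p] = E_q/2 = -71/12, [pq,q] = G_p/2 = 1/2, [qq,p] = F_q - G_p/2 = 0, [qq,q] = G_q/2 = 0
Gamma^p_ij = (G*[ij,p] - F*[ij,q])/(EG - F^2), Gamma^q_ij = (E*[ij,q] - F*[ij,p])/(EG - F^2)


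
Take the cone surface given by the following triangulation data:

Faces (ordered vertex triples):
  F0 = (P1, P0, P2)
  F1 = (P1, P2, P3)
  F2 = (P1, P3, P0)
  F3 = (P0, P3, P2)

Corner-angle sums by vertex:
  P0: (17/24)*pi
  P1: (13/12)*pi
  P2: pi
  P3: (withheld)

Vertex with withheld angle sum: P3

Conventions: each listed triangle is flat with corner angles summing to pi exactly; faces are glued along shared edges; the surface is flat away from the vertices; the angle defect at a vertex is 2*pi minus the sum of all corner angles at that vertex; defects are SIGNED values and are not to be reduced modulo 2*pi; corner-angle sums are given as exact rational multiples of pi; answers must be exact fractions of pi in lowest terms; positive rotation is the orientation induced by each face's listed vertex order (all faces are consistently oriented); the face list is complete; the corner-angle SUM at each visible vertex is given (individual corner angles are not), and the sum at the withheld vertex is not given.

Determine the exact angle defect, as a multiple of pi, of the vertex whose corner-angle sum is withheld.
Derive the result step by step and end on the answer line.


V = 4, E = 6, F = 4; chi = V - E + F = 2
Gauss-Bonnet: total defect = 2*pi*chi = 4*pi; visible defects sum to (77/24)*pi

Answer: defect(P3) = (19/24)*pi


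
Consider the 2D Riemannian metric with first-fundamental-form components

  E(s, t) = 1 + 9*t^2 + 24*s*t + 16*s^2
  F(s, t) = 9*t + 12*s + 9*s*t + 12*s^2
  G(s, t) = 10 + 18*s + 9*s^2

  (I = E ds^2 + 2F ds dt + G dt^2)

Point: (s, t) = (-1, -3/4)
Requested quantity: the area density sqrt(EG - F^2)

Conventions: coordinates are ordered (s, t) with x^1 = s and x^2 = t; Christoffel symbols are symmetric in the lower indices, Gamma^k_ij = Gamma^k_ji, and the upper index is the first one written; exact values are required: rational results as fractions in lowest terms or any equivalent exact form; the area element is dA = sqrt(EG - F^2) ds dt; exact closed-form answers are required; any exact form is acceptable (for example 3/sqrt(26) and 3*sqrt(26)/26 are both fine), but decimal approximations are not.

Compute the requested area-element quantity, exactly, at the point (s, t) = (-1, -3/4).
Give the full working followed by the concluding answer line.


E = 641/16, F = 0, G = 1; EG - F^2 = 641/16

Answer: sqrt(EG - F^2) = sqrt(641)/4


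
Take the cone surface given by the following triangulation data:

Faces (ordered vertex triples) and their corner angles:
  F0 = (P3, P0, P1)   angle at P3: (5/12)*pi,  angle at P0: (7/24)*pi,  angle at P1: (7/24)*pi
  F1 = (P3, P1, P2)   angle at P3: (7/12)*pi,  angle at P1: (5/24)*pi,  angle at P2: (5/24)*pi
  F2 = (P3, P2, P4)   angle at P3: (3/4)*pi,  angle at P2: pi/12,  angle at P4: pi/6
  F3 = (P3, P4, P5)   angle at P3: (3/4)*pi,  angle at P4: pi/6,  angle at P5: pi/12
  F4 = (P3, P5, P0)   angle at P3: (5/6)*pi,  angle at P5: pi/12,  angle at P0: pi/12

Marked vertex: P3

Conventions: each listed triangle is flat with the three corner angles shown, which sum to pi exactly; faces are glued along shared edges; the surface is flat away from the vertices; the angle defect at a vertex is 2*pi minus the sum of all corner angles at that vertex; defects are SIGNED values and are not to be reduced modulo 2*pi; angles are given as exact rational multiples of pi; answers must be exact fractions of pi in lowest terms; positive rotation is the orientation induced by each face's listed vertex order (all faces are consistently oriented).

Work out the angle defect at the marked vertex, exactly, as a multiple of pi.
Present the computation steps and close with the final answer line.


Sum of corner angles at P3: (10/3)*pi
defect = 2*pi - (10/3)*pi

Answer: defect(P3) = (-4/3)*pi


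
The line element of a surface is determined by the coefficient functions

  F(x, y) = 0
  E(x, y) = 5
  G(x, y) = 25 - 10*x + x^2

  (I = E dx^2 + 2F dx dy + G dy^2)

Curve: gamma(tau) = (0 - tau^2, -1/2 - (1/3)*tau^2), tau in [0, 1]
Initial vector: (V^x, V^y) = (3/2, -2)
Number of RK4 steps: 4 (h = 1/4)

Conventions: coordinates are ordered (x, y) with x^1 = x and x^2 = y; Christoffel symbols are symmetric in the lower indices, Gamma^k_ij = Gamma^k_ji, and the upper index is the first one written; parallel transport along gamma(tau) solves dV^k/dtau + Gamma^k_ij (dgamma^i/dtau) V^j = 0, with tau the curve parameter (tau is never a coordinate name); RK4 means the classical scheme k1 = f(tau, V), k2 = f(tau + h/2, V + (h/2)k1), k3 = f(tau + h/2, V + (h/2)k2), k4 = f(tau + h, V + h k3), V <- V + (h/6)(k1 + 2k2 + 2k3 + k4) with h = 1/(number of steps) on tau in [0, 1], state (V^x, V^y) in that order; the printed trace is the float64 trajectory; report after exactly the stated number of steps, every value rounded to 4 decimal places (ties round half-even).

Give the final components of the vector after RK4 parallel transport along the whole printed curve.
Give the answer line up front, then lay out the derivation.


Answer: V^x = 0.8192, V^y = -1.7312

gamma'(tau) = (-2*tau, -(2/3)*tau); f(tau, V)^k = -Gamma^k_ij(gamma(tau)) gamma'^i(tau) V^j; h = 1/4; intermediate values shown to 6 dp
curve data and Christoffel symbols at the stage parameters:
  tau = 0.000000: gamma = (0.000000, -0.500000), gamma' = (0.000000, 0.000000); Gamma_xxx = 0.000000, Gamma_xxy = 0.000000, Gamma_xyy = 1.000000, Gamma_yxx = 0.000000, Gamma_yxy = -0.200000, Gamma_yyy = 0.000000
  tau = 0.125000: gamma = (-0.015625, -0.505208), gamma' = (-0.250000, -0.083333); Gamma_xxx = 0.000000, Gamma_xxy = 0.000000, Gamma_xyy = 1.003125, Gamma_yxx = 0.000000, Gamma_yxy = -0.199377, Gamma_yyy = 0.000000
  tau = 0.250000: gamma = (-0.062500, -0.520833), gamma' = (-0.500000, -0.166667); Gamma_xxx = 0.000000, Gamma_xxy = 0.000000, Gamma_xyy = 1.012500, Gamma_yxx = 0.000000, Gamma_yxy = -0.197531, Gamma_yyy = 0.000000
  tau = 0.375000: gamma = (-0.140625, -0.546875), gamma' = (-0.750000, -0.250000); Gamma_xxx = 0.000000, Gamma_xxy = 0.000000, Gamma_xyy = 1.028125, Gamma_yxx = 0.000000, Gamma_yxy = -0.194529, Gamma_yyy = 0.000000
  tau = 0.500000: gamma = (-0.250000, -0.583333), gamma' = (-1.000000, -0.333333); Gamma_xxx = 0.000000, Gamma_xxy = 0.000000, Gamma_xyy = 1.050000, Gamma_yxx = 0.000000, Gamma_yxy = -0.190476, Gamma_yyy = 0.000000
  tau = 0.625000: gamma = (-0.390625, -0.630208), gamma' = (-1.250000, -0.416667); Gamma_xxx = 0.000000, Gamma_xxy = 0.000000, Gamma_xyy = 1.078125, Gamma_yxx = 0.000000, Gamma_yxy = -0.185507, Gamma_yyy = 0.000000
  tau = 0.750000: gamma = (-0.562500, -0.687500), gamma' = (-1.500000, -0.500000); Gamma_xxx = 0.000000, Gamma_xxy = 0.000000, Gamma_xyy = 1.112500, Gamma_yxx = 0.000000, Gamma_yxy = -0.179775, Gamma_yyy = 0.000000
  tau = 0.875000: gamma = (-0.765625, -0.755208), gamma' = (-1.750000, -0.583333); Gamma_xxx = 0.000000, Gamma_xxy = 0.000000, Gamma_xyy = 1.153125, Gamma_yxx = 0.000000, Gamma_yxy = -0.173442, Gamma_yyy = 0.000000
  tau = 1.000000: gamma = (-1.000000, -0.833333), gamma' = (-2.000000, -0.666667); Gamma_xxx = 0.000000, Gamma_xxy = 0.000000, Gamma_xyy = 1.200000, Gamma_yxx = 0.000000, Gamma_yxy = -0.166667, Gamma_yyy = 0.000000
step 0: V^x = 1.5000, V^y = -2.0000
step 1: k1 = (0.000000, 0.000000), k2 = (-0.167187, 0.074766), k3 = (-0.166406, 0.074648), k4 = (-0.334351, 0.147675); V <- V + (h/6)(k1 + 2k2 + 2k3 + k4): V^x = 1.4583, V^y = -1.9814
step 2: k1 = (-0.334361, 0.147685), k2 = (-0.504536, 0.217499), k3 = (-0.502293, 0.217261), k4 = (-0.674478, 0.282447); V <- V + (h/6)(k1 + 2k2 + 2k3 + k4): V^x = 1.3323, V^y = -1.9272
step 3: k1 = (-0.674535, 0.282502), k2 = (-0.849891, 0.342244), k3 = (-0.846536, 0.342206), k4 = (-1.024441, 0.395899); V <- V + (h/6)(k1 + 2k2 + 2k3 + k4): V^x = 1.1202, V^y = -1.8419
step 4: k1 = (-1.024579, 0.396013), k2 = (-1.205694, 0.443671), k3 = (-1.201687, 0.444153), k4 = (-1.384721, 0.485884); V <- V + (h/6)(k1 + 2k2 + 2k3 + k4): V^x = 0.8192, V^y = -1.7312


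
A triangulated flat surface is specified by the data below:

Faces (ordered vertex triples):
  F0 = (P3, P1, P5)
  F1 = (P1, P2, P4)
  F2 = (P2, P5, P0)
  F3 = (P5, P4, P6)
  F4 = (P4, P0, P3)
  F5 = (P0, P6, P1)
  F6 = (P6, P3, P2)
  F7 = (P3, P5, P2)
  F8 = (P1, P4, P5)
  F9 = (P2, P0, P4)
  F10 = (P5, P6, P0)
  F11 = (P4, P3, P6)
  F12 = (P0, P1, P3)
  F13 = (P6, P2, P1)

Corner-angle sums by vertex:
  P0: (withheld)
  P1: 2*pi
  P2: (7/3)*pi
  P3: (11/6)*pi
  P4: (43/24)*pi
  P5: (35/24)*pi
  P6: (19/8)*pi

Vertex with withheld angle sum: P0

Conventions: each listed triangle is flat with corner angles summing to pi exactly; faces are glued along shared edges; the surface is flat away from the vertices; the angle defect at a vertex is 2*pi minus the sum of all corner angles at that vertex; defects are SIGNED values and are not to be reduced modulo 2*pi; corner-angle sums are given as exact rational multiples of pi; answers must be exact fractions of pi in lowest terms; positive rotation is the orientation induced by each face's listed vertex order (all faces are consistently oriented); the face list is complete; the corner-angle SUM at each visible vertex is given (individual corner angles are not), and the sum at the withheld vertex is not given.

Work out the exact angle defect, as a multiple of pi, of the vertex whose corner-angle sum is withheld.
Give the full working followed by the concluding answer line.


V = 7, E = 21, F = 14; chi = V - E + F = 0
Gauss-Bonnet: total defect = 2*pi*chi = 0; visible defects sum to (5/24)*pi

Answer: defect(P0) = (-5/24)*pi


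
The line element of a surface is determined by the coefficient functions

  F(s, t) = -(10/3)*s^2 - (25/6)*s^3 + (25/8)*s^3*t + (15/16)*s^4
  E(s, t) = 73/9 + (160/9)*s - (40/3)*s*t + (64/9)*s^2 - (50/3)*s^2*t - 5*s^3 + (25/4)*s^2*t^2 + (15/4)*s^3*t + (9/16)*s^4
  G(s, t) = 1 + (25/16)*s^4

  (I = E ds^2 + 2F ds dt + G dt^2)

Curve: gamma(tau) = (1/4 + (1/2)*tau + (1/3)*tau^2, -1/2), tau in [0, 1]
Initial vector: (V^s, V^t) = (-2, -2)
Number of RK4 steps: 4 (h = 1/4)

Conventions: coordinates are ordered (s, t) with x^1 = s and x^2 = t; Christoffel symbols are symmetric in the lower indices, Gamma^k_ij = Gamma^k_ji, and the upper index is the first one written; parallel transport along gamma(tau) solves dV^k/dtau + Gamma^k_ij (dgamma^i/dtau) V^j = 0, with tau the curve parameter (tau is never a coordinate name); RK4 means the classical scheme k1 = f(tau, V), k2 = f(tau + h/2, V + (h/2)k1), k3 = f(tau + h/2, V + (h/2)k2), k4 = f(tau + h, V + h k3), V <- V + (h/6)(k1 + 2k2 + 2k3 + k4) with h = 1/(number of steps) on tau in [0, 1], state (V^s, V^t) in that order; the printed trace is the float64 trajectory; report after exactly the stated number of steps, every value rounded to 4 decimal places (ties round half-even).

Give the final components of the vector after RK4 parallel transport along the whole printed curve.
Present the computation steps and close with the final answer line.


gamma'(tau) = (1/2 + (2/3)*tau, 0); f(tau, V)^k = -Gamma^k_ij(gamma(tau)) gamma'^i(tau) V^j; h = 1/4; intermediate values shown to 6 dp
curve data and Christoffel symbols at the stage parameters:
  tau = 0.000000: gamma = (0.250000, -0.500000), gamma' = (0.500000, 0.000000); Gamma_sss = 1.043525, Gamma_sst = -0.154979, Gamma_stt = 0.000000, Gamma_tss = -0.021650, Gamma_tst = 0.003215, Gamma_ttt = 0.000000
  tau = 0.125000: gamma = (0.317708, -0.500000), gamma' = (0.583333, 0.000000); Gamma_sss = 0.955474, Gamma_sst = -0.184794, Gamma_stt = 0.000000, Gamma_tss = -0.029788, Gamma_tst = 0.005761, Gamma_ttt = 0.000000
  tau = 0.250000: gamma = (0.395833, -0.500000), gamma' = (0.666667, 0.000000); Gamma_sss = 0.867044, Gamma_sst = -0.215063, Gamma_stt = 0.000000, Gamma_tss = -0.038918, Gamma_tst = 0.009653, Gamma_ttt = 0.000000
  tau = 0.375000: gamma = (0.484375, -0.500000), gamma' = (0.750000, 0.000000); Gamma_sss = 0.780519, Gamma_sst = -0.245065, Gamma_stt = 0.000000, Gamma_tss = -0.048592, Gamma_tst = 0.015257, Gamma_ttt = 0.000000
  tau = 0.500000: gamma = (0.583333, -0.500000), gamma' = (0.833333, 0.000000); Gamma_sss = 0.697409, Gamma_sst = -0.274262, Gamma_stt = 0.000000, Gamma_tss = -0.058336, Gamma_tst = 0.022941, Gamma_ttt = 0.000000
  tau = 0.625000: gamma = (0.692708, -0.500000), gamma' = (0.916667, 0.000000); Gamma_sss = 0.618573, Gamma_sst = -0.302242, Gamma_stt = 0.000000, Gamma_tss = -0.067684, Gamma_tst = 0.033071, Gamma_ttt = 0.000000
  tau = 0.750000: gamma = (0.812500, -0.500000), gamma' = (1.000000, 0.000000); Gamma_sss = 0.544375, Gamma_sst = -0.328648, Gamma_stt = 0.000000, Gamma_tss = -0.076196, Gamma_tst = 0.046001, Gamma_ttt = 0.000000
  tau = 0.875000: gamma = (0.942708, -0.500000), gamma' = (1.083333, 0.000000); Gamma_sss = 0.474845, Gamma_sst = -0.353110, Gamma_stt = 0.000000, Gamma_tss = -0.083452, Gamma_tst = 0.062058, Gamma_ttt = 0.000000
  tau = 1.000000: gamma = (1.083333, -0.500000), gamma' = (1.166667, 0.000000); Gamma_sss = 0.409821, Gamma_sst = -0.375188, Gamma_stt = 0.000000, Gamma_tss = -0.089046, Gamma_tst = 0.081521, Gamma_ttt = 0.000000
step 0: V^s = -2.0000, V^t = -2.0000
step 1: k1 = (0.888546, -0.018435), k2 = (0.836974, -0.026094), k3 = (0.840464, -0.026202), k4 = (0.746916, -0.033526); V <- V + (h/6)(k1 + 2k2 + 2k3 + k4): V^s = -1.7921, V^t = -2.0065
step 2: k1 = (0.748183, -0.033583), k2 = (0.624742, -0.038894), k3 = (0.633653, -0.039449), k4 = (0.488590, -0.040869); V <- V + (h/6)(k1 + 2k2 + 2k3 + k4): V^s = -1.6357, V^t = -2.0162
step 3: k1 = (0.489814, -0.040971), k2 = (0.332745, -0.036409), k3 = (0.344036, -0.037644), k4 = (0.177901, -0.024901); V <- V + (h/6)(k1 + 2k2 + 2k3 + k4): V^s = -1.5515, V^t = -2.0251
step 4: k1 = (0.179037, -0.025060), k2 = (0.010718, -0.001884), k3 = (0.022650, -0.003981), k4 = (-0.147769, 0.032107); V <- V + (h/6)(k1 + 2k2 + 2k3 + k4): V^s = -1.5474, V^t = -2.0253

Answer: V^s = -1.5474, V^t = -2.0253


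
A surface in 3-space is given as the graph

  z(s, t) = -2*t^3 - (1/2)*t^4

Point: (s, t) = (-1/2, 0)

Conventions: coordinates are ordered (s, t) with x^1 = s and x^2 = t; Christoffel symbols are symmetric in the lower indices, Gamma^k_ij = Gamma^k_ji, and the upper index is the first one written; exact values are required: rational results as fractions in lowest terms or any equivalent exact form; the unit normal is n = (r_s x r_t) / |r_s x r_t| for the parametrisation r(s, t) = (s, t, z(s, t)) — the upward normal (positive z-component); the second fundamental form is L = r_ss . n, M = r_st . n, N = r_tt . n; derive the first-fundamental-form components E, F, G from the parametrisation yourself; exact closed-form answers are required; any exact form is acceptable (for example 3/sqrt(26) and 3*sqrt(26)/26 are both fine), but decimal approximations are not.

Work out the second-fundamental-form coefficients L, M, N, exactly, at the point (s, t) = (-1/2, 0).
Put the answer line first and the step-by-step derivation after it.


Answer: L = 0, M = 0, N = 0

z_s = 0, z_t = 0, z_ss = 0, z_st = 0, z_tt = 0
E = 1, F = 0, G = 1; answer radicand W^2 = 1
unnormalised second-form numerators: l = 0, m = 0, n = 0; L = l/sqrt(1), and similarly M = m/sqrt(W^2), N = n/sqrt(W^2)


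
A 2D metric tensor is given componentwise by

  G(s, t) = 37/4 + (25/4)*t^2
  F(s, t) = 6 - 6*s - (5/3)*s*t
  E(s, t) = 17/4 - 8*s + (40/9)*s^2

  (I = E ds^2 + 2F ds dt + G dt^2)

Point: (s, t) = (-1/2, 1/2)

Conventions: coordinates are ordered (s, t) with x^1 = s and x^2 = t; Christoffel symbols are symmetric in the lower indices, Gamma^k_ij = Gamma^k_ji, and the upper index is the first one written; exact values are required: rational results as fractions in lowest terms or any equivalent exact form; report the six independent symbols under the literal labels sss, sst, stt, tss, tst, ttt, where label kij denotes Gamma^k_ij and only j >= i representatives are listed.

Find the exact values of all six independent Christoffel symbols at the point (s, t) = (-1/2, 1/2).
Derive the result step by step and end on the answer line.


E = 337/36, F = 113/12, G = 173/16 at the point
E_s = -112/9, E_t = 0, F_s = -41/6, F_t = 5/6, G_s = 0, G_t = 25/4
EG - F^2 = 7225/576;  g^inv = (576/7225) * [[173/16, -113/12], [-113/12, 337/36]]
first-kind symbols [ij,l] = (1/2)(d_i g_jl + d_j g_il - d_l g_ij): [ss,s] = E_s/2 = -56/9, [ss,t] = F_s - E_t/2 = -41/6, [st,s] = E_t/2 = 0, [st,t] = G_s/2 = 0, [tt,s] = F_t - G_s/2 = 5/6, [tt,t] = G_t/2 = 25/8
Gamma^s_ij = (G*[ij,s] - F*[ij,t])/(EG - F^2), Gamma^t_ij = (E*[ij,t] - F*[ij,s])/(EG - F^2)

Answer: Gamma_sss = -1688/7225, Gamma_sst = 0, Gamma_stt = -2352/1445, Gamma_tss = -3096/7225, Gamma_tst = 0, Gamma_ttt = 2466/1445


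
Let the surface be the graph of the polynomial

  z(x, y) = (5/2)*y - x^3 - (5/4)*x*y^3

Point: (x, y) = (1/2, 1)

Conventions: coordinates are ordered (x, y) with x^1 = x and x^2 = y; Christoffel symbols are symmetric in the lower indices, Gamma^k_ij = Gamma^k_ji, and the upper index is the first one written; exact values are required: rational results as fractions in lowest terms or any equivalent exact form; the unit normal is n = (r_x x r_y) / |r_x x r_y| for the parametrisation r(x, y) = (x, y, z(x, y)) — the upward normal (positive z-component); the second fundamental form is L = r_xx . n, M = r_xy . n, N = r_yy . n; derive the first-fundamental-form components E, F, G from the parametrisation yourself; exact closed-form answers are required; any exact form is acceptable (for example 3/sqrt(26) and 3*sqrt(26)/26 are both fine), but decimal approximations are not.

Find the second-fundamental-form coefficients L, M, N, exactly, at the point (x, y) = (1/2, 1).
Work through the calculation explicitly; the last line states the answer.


z_x = -2, z_y = 5/8, z_xx = -3, z_xy = -15/4, z_yy = -15/4
E = 5, F = -5/4, G = 89/64; answer radicand W^2 = 345/64
unnormalised second-form numerators: l = -3, m = -15/4, n = -15/4; L = l/sqrt(345/64), and similarly M = m/sqrt(W^2), N = n/sqrt(W^2)

Answer: L = -8*sqrt(345)/115, M = -2*sqrt(345)/23, N = -2*sqrt(345)/23


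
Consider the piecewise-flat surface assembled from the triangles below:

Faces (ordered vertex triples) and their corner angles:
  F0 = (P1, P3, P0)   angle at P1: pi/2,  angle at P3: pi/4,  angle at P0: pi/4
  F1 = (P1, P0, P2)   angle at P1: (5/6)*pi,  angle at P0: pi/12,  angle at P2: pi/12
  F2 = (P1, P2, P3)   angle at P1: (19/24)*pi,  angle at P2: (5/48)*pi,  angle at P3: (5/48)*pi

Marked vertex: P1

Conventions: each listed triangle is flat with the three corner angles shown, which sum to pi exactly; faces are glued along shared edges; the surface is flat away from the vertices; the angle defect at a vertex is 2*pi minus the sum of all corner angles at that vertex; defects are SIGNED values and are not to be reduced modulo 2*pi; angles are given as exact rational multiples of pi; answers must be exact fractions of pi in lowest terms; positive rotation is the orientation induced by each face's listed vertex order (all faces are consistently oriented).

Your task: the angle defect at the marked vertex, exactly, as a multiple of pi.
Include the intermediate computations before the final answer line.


Sum of corner angles at P1: (17/8)*pi
defect = 2*pi - (17/8)*pi

Answer: defect(P1) = -pi/8


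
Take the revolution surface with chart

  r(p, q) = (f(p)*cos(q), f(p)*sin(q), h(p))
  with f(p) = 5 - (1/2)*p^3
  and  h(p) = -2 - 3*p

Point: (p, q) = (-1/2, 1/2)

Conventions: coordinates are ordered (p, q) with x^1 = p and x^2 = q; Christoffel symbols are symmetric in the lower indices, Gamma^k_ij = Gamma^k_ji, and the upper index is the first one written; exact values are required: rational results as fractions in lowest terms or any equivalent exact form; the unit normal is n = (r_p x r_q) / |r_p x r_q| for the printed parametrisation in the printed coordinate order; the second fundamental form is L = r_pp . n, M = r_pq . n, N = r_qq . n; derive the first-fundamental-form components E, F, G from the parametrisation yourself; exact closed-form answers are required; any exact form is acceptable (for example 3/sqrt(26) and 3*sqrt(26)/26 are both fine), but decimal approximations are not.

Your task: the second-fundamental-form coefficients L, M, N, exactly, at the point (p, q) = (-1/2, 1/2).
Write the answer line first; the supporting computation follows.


Answer: L = 12*sqrt(65)/65, M = 0, N = -81*sqrt(65)/130

f = 81/16, f' = -3/8, f'' = 3/2, h' = -3, h'' = 0
E = 585/64, F = 0, G = 6561/256; answer radicand W^2 = 585/64
unnormalised second-form numerators: l = 9/2, m = 0, n = -243/16; L = l/sqrt(585/64), and similarly M = m/sqrt(W^2), N = n/sqrt(W^2)


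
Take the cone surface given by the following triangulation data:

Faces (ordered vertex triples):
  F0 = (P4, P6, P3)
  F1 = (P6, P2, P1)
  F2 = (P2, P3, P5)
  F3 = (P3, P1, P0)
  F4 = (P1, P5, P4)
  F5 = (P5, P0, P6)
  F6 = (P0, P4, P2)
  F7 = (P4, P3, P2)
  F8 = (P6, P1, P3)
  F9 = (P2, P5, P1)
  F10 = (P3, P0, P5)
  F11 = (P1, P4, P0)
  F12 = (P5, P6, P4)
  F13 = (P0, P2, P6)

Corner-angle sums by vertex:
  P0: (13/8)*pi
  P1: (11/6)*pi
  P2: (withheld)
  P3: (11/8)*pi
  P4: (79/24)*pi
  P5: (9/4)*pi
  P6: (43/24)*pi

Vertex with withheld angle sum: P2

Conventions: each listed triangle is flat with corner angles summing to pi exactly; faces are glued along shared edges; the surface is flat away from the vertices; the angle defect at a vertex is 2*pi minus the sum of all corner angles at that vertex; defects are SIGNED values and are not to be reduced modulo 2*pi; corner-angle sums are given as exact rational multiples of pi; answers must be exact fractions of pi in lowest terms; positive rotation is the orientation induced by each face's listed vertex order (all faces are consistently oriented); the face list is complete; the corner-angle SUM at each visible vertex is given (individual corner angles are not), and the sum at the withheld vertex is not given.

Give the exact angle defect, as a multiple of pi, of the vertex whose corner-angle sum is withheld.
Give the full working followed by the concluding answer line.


V = 7, E = 21, F = 14; chi = V - E + F = 0
Gauss-Bonnet: total defect = 2*pi*chi = 0; visible defects sum to -pi/6

Answer: defect(P2) = pi/6


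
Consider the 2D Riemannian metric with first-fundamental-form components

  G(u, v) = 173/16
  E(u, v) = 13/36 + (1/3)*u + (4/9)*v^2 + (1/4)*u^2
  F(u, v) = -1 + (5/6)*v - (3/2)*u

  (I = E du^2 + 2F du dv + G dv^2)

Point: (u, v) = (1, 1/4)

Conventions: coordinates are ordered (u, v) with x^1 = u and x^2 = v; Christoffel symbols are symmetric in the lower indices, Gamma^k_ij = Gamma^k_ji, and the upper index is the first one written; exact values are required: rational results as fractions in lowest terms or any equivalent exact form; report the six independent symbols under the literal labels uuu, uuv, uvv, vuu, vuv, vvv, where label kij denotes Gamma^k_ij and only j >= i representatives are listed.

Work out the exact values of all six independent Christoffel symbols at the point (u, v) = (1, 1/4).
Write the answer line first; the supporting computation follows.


Answer: Gamma_uuu = 281/1818, Gamma_uuv = 346/1515, Gamma_uvv = 173/101, Gamma_vuu = -317/2727, Gamma_vuv = 44/909, Gamma_vvv = 110/303

E = 35/36, F = -55/24, G = 173/16 at the point
E_u = 5/6, E_v = 2/9, F_u = -3/2, F_v = 5/6, G_u = 0, G_v = 0
EG - F^2 = 505/96;  g^inv = (96/505) * [[173/16, 55/24], [55/24, 35/36]]
first-kind symbols [ij,l] = (1/2)(d_i g_jl + d_j g_il - d_l g_ij): [uu,u] = E_u/2 = 5/12, [uu,v] = F_u - E_v/2 = -29/18, [uv,u] = E_v/2 = 1/9, [uv,v] = G_u/2 = 0, [vv,u] = F_v - G_u/2 = 5/6, [vv,v] = G_v/2 = 0
Gamma^u_ij = (G*[ij,u] - F*[ij,v])/(EG - F^2), Gamma^v_ij = (E*[ij,v] - F*[ij,u])/(EG - F^2)
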